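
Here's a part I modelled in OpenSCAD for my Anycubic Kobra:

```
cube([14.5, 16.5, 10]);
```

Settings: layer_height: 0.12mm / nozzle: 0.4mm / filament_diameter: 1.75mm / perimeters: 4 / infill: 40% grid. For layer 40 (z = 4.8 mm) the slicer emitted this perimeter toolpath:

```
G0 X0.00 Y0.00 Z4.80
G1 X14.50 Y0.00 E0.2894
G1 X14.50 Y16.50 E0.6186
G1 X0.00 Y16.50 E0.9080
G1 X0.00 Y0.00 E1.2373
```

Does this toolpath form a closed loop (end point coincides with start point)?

Start point (G0): (0.00, 0.00). End point (last G1): the path returns to the start — closed.

yes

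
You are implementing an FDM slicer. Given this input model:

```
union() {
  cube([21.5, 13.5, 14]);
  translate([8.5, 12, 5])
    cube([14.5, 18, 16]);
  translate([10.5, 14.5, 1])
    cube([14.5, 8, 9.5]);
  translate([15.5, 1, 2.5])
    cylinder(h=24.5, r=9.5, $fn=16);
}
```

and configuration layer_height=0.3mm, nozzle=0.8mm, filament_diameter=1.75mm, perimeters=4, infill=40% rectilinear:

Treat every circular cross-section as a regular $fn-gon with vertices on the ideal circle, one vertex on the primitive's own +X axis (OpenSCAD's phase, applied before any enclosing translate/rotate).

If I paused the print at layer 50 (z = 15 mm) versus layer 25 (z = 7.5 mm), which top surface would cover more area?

layer 25 (z = 7.5 mm)

Layer 50 (z = 15): the cube is absent (z outside [0, 14]); the cube at (8.5, 12) (footprint 14.5×18) is included at this height (area 261.00 mm²); the cube at (10.5, 14.5) does not reach this height (z outside [1, 10.5]); the cylinder at (15.5, 1): section is a regular 16-gon, circumradius r=9.5 (area = (16/2)·9.500²·sin(360°/16) = 276.30 mm²); Taking the union: the 2 present regions are separate (no shared area or edge), so areas and boundary lengths simply add and each stays a separate island — area = 537.30 mm². So its area = 537.30 mm². Layer 25 (z = 7.5): the cube (footprint 21.5×13.5) is included at this height (area 290.25 mm²); the cube at (8.5, 12) is present — its section is the full 14.5×18 rectangle (area 261.00 mm²); the cube at (10.5, 14.5) is present — its section is the full 14.5×8 rectangle (area 116.00 mm²); the r=9.5 cylinder at (15.5, 1) contributes a regular 16-gon of circumradius 9.5 (area = (16/2)·9.500²·sin(360°/16) = 276.30 mm²); Merging all regions: the regions partially overlap — summed areas 943.55 mm² minus the doubly-counted overlap 256.08 mm² gives 687.46 mm² — area = 687.46 mm². So its area = 687.46 mm². Layer 25 is larger (687.46 vs 537.30 mm²).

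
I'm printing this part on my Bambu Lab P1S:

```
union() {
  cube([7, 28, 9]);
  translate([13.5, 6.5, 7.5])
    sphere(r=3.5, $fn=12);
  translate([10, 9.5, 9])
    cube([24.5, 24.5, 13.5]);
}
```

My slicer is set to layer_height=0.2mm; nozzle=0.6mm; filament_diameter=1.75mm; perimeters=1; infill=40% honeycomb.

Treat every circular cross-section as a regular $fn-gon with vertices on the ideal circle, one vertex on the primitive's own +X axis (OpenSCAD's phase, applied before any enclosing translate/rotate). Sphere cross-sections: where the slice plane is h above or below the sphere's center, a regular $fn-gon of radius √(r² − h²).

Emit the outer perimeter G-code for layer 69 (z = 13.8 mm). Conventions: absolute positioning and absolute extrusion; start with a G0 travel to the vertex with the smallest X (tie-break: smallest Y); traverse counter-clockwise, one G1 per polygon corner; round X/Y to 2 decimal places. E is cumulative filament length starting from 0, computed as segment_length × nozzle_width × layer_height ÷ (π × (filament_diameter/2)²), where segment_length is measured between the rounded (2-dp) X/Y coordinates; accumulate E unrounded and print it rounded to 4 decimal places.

At z = 13.8 mm: the cube does not reach this height (z outside [0, 9]); the sphere at (13.5, 6.5) does not reach this height (|z−center|=6.300 > r=3.5); the cube at (10, 9.5) (footprint 24.5×24.5) is included at this height; Taking the union: only the 24.5×24.5 cube at (10, 9.5) is present, so the union is just that shape — 1 connected region. The outline is a single polygon with 4 vertices. Extrusion per mm of travel: 0.6 × 0.2 / (π × 0.875²) = 0.049890. Accumulating E over each segment gives final E = 4.8892.

G0 X10.00 Y9.50 Z13.80
G1 X34.50 Y9.50 E1.2223
G1 X34.50 Y34.00 E2.4446
G1 X10.00 Y34.00 E3.6669
G1 X10.00 Y9.50 E4.8892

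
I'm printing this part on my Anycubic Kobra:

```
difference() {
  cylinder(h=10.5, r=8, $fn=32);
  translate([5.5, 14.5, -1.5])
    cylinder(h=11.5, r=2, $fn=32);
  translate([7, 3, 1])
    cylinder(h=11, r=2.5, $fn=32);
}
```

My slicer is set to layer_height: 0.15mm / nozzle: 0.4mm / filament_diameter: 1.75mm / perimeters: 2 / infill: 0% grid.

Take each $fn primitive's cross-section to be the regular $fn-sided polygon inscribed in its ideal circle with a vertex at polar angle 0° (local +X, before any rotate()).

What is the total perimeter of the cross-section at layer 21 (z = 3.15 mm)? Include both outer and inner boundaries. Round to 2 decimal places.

At z = 3.15 mm: the r=8 cylinder contributes a regular 32-gon of circumradius 8 (perimeter = 2·32·8.000·sin(180°/32) = 50.18 mm); the r=2 cylinder at (5.5, 14.5) gives a regular 32-gon of circumradius 2 (constant along its height) (perimeter = 2·32·2.000·sin(180°/32) = 12.55 mm); the r=2.5 cylinder at (7, 3) contributes a regular 32-gon of circumradius 2.5 (perimeter = 2·32·2.500·sin(180°/32) = 15.68 mm); Taking the first minus the rest: starting from the r=8 cylinder, the r=2 cylinder at (5.5, 14.5) misses the remaining region (no effect); the r=2.5 cylinder at (7, 3) partially overlaps it — only the 10.88 mm² overlap (of its 19.51 mm²) is removed, clipping the outline — boundary = 52.83 mm. Overall, the cross-section is a single solid region. Total boundary length (outer) = 52.83 mm.

52.83 mm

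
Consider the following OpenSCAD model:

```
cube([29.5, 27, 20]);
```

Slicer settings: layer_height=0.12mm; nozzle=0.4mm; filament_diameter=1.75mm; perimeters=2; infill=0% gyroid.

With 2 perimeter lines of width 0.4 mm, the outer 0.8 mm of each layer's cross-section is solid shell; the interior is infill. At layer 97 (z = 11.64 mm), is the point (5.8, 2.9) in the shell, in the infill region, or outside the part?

infill

At z = 11.64 mm: the cube is present — its section is the full 29.5×27 rectangle. Overall, the cross-section is a single solid region. The nearest boundary edge runs (0.00, 0.00)→(29.50, 0.00); distance from the point to it = 2.90 mm. The point is inside the cross-section and 2.90 mm from the nearest boundary — more than the 0.8 mm shell width (2 × 0.4), so it's in the infill interior.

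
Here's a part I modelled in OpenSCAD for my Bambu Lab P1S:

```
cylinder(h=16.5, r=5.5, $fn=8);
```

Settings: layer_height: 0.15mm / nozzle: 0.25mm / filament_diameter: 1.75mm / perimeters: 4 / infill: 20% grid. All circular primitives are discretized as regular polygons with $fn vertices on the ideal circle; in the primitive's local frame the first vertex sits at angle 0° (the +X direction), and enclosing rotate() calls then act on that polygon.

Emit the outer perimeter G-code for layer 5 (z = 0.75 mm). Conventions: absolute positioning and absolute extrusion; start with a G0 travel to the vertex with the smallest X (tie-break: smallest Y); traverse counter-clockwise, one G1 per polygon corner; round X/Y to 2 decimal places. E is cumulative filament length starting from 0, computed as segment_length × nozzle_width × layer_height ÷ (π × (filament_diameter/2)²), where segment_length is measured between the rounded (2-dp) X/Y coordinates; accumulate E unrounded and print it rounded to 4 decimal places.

G0 X-5.50 Y0.00 Z0.75
G1 X-3.89 Y-3.89 E0.0656
G1 X0.00 Y-5.50 E0.1313
G1 X3.89 Y-3.89 E0.1969
G1 X5.50 Y0.00 E0.2625
G1 X3.89 Y3.89 E0.3282
G1 X0.00 Y5.50 E0.3938
G1 X-3.89 Y3.89 E0.4595
G1 X-5.50 Y0.00 E0.5251

At z = 0.75 mm: the r=5.5 cylinder contributes a regular 8-gon of circumradius 5.5. The outline is a single polygon with 8 vertices. Extrusion per mm of travel: 0.25 × 0.15 / (π × 0.875²) = 0.015591. Accumulating E over each segment gives final E = 0.5251.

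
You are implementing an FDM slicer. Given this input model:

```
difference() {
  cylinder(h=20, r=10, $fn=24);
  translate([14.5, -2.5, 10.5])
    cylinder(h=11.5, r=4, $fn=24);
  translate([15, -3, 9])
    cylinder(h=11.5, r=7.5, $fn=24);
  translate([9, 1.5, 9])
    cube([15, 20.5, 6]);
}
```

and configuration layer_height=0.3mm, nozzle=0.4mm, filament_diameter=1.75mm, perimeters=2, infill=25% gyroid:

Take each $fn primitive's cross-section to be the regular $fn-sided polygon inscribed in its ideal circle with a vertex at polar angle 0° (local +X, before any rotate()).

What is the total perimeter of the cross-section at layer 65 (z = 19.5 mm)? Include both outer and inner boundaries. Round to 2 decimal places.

62.87 mm

At z = 19.5 mm: the r=10 cylinder gives a regular 24-gon of circumradius 10 (constant along its height) (perimeter = 2·24·10.000·sin(180°/24) = 62.65 mm); the r=4 cylinder at (14.5, -2.5) gives a regular 24-gon of circumradius 4 (constant along its height) (perimeter = 2·24·4.000·sin(180°/24) = 25.06 mm); the r=7.5 cylinder at (15, -3) contributes a regular 24-gon of circumradius 7.5 (perimeter = 2·24·7.500·sin(180°/24) = 46.99 mm); the cube at (9, 1.5) is not intersected at this z (z outside [9, 15]); Subtracting the remaining from the first: starting from the r=10 cylinder, the r=4 cylinder at (14.5, -2.5) misses the remaining region (no effect); the r=7.5 cylinder at (15, -3) partially overlaps it — only the 11.63 mm² overlap (of its 174.70 mm²) is removed, clipping the outline — boundary = 62.87 mm. Overall, the cross-section is a single solid region. Total boundary length (outer) = 62.87 mm.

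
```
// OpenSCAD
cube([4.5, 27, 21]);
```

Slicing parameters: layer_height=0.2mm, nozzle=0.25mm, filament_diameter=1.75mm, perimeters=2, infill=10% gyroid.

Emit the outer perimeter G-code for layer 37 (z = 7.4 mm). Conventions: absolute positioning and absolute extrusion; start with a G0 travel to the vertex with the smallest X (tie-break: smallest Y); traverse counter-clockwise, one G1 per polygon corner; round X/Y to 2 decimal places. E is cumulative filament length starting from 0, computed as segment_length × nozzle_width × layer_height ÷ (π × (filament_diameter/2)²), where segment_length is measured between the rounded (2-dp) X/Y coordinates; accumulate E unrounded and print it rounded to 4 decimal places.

G0 X0.00 Y0.00 Z7.40
G1 X4.50 Y0.00 E0.0935
G1 X4.50 Y27.00 E0.6548
G1 X0.00 Y27.00 E0.7484
G1 X0.00 Y0.00 E1.3096

At z = 7.4 mm: the cube is present — its section is the full 4.5×27 rectangle. The outline is a single polygon with 4 vertices. Extrusion per mm of travel: 0.25 × 0.2 / (π × 0.875²) = 0.020788. Accumulating E over each segment gives final E = 1.3096.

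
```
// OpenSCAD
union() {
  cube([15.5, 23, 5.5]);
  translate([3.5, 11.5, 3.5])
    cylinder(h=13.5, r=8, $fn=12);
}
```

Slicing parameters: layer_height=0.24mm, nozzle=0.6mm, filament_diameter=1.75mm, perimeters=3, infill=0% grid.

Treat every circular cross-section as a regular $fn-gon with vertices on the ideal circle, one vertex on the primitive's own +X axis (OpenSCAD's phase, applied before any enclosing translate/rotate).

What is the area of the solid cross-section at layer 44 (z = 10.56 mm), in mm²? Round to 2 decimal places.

192.00 mm²

At z = 10.56 mm: the cube is not intersected at this z (z outside [0, 5.5]); the r=8 cylinder at (3.5, 11.5) contributes a regular 12-gon of circumradius 8 (area = (12/2)·8.000²·sin(360°/12) = 192.00 mm²); Merging all regions: only the r=8 cylinder at (3.5, 11.5) is present, so the union is just that shape — area = 192.00 mm². Overall, the cross-section is a single solid region. Net area = 192.00 mm².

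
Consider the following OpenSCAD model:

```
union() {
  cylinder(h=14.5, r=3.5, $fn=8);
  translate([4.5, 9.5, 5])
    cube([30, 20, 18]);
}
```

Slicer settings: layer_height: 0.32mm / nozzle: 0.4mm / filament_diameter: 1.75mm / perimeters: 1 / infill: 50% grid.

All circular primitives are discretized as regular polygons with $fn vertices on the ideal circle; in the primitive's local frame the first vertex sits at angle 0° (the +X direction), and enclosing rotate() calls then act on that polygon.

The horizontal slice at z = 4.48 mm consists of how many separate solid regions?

1

At z = 4.48 mm: the r=3.5 cylinder gives a regular 8-gon of circumradius 3.5 (constant along its height); the cube at (4.5, 9.5) is not intersected at this z (z outside [5, 23]); Taking the union: only the r=3.5 cylinder is present, so the union is just that shape — 1 connected region. The result has 1 disconnected region.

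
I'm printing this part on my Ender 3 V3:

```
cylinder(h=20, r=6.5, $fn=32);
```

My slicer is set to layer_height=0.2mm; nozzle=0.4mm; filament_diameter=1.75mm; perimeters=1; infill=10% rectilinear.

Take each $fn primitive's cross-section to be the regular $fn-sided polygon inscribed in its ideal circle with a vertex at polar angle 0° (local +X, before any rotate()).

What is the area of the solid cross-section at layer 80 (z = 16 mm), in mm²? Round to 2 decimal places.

At z = 16 mm: the r=6.5 cylinder contributes a regular 32-gon of circumradius 6.5 (area = (32/2)·6.500²·sin(360°/32) = 131.88 mm²). Overall, the cross-section is a single solid region. Net area = 131.88 mm².

131.88 mm²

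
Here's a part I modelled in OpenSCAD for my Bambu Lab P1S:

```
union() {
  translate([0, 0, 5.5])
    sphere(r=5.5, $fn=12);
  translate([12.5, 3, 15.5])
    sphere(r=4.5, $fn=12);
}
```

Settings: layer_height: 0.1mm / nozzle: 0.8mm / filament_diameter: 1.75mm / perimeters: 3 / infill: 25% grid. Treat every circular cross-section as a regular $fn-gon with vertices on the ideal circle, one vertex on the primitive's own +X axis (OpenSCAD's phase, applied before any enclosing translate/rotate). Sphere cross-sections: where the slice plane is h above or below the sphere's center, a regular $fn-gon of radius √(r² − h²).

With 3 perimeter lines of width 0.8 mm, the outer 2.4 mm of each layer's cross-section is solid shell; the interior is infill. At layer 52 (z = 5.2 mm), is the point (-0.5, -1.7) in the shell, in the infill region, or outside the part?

At z = 5.2 mm: the sphere: section is a regular 12-gon, circumradius = √(r²−h²) = √(5.5²−0.3²) = 5.492; the sphere at (12.5, 3) is not intersected at this z (|z−center|=10.300 > r=4.5); Taking the union: only the r=5.5 sphere is present, so the union is just that shape — 1 connected region. Overall, the cross-section is a single solid region. The nearest boundary edge runs (-2.75, -4.76)→(-0.00, -5.49); distance from the point to it = 3.53 mm. The point is inside the cross-section and 3.53 mm from the nearest boundary — more than the 2.4 mm shell width (3 × 0.8), so it's in the infill interior.

infill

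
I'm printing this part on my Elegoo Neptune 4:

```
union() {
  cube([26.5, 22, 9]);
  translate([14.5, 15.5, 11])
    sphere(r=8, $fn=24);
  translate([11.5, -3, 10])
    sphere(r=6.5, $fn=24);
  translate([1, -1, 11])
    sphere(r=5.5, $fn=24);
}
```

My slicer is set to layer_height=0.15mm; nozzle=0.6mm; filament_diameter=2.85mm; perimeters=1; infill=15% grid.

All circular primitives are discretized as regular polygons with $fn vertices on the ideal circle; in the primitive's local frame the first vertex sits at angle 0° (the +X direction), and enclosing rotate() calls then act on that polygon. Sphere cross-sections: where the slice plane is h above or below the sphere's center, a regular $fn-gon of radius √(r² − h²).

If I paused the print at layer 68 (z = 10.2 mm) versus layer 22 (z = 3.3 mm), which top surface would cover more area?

layer 22 (z = 3.3 mm)

Layer 68 (z = 10.2): the cube is absent (z outside [0, 9]); the sphere at (14.5, 15.5): section is a regular 24-gon, circumradius = √(r²−h²) = √(8²−0.8²) = 7.960 (area = (24/2)·7.960²·sin(360°/24) = 196.79 mm²); the sphere at (11.5, -3): section is a regular 24-gon, circumradius = √(r²−h²) = √(6.5²−0.2²) = 6.497 (area = (24/2)·6.497²·sin(360°/24) = 131.10 mm²); the r=5.5 sphere at (1, -1) contributes a regular 24-gon of circumradius √(5.5²−0.8²) = 5.442 (area = (24/2)·5.442²·sin(360°/24) = 91.96 mm²); Taking the union: the regions partially overlap — summed areas 419.85 mm² minus the doubly-counted overlap 4.09 mm² gives 415.75 mm² — area = 415.75 mm². So its area = 415.75 mm². Layer 22 (z = 3.3): the cube (footprint 26.5×22) is included at this height (area 583.00 mm²); the r=8 sphere at (14.5, 15.5) contributes a regular 24-gon of circumradius √(8²−7.7²) = 2.170 (area = (24/2)·2.170²·sin(360°/24) = 14.63 mm²); the sphere at (11.5, -3) is not intersected at this z (|z−center|=6.700 > r=6.5); the sphere at (1, -1) does not reach this height (|z−center|=7.700 > r=5.5); Merging all regions: the r=8 sphere at (14.5, 15.5) lies entirely inside the 26.5×22 cube, so the union is just the 26.5×22 cube — area = 583.00 mm². So its area = 583.00 mm². Layer 22 is larger (583.00 vs 415.75 mm²).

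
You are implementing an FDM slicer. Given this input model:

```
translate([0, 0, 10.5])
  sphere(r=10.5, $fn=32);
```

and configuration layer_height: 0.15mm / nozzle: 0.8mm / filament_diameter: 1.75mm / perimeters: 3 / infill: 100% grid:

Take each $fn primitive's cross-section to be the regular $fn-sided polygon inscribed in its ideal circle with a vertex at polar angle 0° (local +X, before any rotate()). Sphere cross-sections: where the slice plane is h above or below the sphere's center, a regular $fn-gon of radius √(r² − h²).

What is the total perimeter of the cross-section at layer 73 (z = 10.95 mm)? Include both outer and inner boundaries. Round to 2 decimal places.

65.81 mm

At z = 10.95 mm: the sphere: section is a regular 32-gon, circumradius = √(r²−h²) = √(10.5²−0.45²) = 10.490 (perimeter = 2·32·10.490·sin(180°/32) = 65.81 mm). Overall, the cross-section is a single solid region. Total boundary length (outer) = 65.81 mm.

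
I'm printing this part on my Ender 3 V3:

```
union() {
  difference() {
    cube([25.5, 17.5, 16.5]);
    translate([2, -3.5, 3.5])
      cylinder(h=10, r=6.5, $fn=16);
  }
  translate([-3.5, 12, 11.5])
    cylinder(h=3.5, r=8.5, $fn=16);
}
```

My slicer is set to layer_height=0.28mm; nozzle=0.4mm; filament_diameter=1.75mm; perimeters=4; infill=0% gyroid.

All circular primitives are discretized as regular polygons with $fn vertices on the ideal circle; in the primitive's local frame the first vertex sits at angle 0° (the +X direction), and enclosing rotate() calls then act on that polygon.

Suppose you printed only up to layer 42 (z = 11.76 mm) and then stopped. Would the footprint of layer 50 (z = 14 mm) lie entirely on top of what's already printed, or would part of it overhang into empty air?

Compare the two slices. At z = 11.76: the 25.5×17.5 cube contributes its full rectangle (area 446.25 mm²); the cylinder at (2, -3.5): section is a regular 16-gon, circumradius r=6.5 (area = (16/2)·6.500²·sin(360°/16) = 129.35 mm²); After the difference (first − rest): starting from the 25.5×17.5 cube (446.25 mm²), the r=6.5 cylinder at (2, -3.5) partially overlaps it — only the 16.65 mm² overlap (of its 129.35 mm²) is removed, clipping the outline — area = 429.60 mm²; the r=8.5 cylinder at (-3.5, 12) gives a regular 16-gon of circumradius 8.5 (constant along its height) (area = (16/2)·8.500²·sin(360°/16) = 221.19 mm²); Combining (union): the regions partially overlap — summed areas 650.79 mm² minus the doubly-counted overlap 50.09 mm² gives 600.71 mm² — area = 600.71 mm². At z = 14: the cube is present — its section is the full 25.5×17.5 rectangle (area 446.25 mm²); the cylinder at (2, -3.5) does not reach this height (z outside [3.5, 13.5]); Taking the first minus the rest: none of the subtracted shapes is present at this height, so the 25.5×17.5 cube is unchanged — area = 446.25 mm²; the r=8.5 cylinder at (-3.5, 12) gives a regular 16-gon of circumradius 8.5 (constant along its height) (area = (16/2)·8.500²·sin(360°/16) = 221.19 mm²); Taking the union: the regions partially overlap — summed areas 667.44 mm² minus the doubly-counted overlap 50.09 mm² gives 617.35 mm² — area = 617.35 mm². Checking containment: at z = 14 the cross-section extends beyond the z = 11.76 cross-section by about 16.65 mm².

part overhangs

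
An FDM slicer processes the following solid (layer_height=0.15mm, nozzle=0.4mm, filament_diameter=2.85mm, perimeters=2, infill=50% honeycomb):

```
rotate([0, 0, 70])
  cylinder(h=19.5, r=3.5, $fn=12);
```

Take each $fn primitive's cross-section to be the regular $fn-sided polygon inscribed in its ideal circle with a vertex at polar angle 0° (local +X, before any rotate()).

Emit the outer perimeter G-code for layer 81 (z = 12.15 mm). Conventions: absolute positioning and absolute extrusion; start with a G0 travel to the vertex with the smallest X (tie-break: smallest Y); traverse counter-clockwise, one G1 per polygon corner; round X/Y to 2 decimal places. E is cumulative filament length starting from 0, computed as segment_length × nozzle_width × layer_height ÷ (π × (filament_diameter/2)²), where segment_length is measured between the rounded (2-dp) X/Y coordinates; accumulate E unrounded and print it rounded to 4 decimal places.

G0 X-3.45 Y-0.61 Z12.15
G1 X-2.68 Y-2.25 E0.0170
G1 X-1.20 Y-3.29 E0.0341
G1 X0.61 Y-3.45 E0.0511
G1 X2.25 Y-2.68 E0.0682
G1 X3.29 Y-1.20 E0.0852
G1 X3.45 Y0.61 E0.1023
G1 X2.68 Y2.25 E0.1193
G1 X1.20 Y3.29 E0.1363
G1 X-0.61 Y3.45 E0.1534
G1 X-2.25 Y2.68 E0.1705
G1 X-3.29 Y1.20 E0.1875
G1 X-3.45 Y-0.61 E0.2046

At z = 12.15 mm: the r=3.5 cylinder contributes a regular 12-gon of circumradius 3.5; (whole slice rotated 70° about Z — lengths, areas and connectivity unchanged). The outline is a single polygon with 12 vertices. Extrusion per mm of travel: 0.4 × 0.15 / (π × 1.425²) = 0.009405. Accumulating E over each segment gives final E = 0.2046.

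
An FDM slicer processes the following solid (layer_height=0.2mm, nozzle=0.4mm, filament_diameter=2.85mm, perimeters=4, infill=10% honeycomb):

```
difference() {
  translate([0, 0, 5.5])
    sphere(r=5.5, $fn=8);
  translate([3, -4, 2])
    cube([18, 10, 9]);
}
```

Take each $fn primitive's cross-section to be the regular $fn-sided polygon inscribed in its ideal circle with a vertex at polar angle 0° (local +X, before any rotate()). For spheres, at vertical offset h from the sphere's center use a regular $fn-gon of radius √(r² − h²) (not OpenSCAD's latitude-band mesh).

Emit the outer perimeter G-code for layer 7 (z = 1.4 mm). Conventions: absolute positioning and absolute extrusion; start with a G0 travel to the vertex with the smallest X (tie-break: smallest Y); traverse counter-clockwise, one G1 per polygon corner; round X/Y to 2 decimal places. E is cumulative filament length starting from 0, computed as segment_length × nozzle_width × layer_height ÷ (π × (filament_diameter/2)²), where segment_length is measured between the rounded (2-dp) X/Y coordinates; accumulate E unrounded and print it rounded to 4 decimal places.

G0 X-3.67 Y0.00 Z1.40
G1 X-2.59 Y-2.59 E0.0352
G1 X0.00 Y-3.67 E0.0704
G1 X2.59 Y-2.59 E0.1056
G1 X3.67 Y0.00 E0.1408
G1 X2.59 Y2.59 E0.1760
G1 X0.00 Y3.67 E0.2111
G1 X-2.59 Y2.59 E0.2463
G1 X-3.67 Y0.00 E0.2815

At z = 1.4 mm: the r=5.5 sphere slices to a regular 8-gon of circumradius 3.666 (√(r²−h²) with h=4.1 from center); the cube at (3, -4) does not reach this height (z outside [2, 11]); After the difference (first − rest): none of the subtracted shapes is present at this height, so the r=5.5 sphere is unchanged — 1 connected region. The outline is a single polygon with 8 vertices. Extrusion per mm of travel: 0.4 × 0.2 / (π × 1.425²) = 0.012540. Accumulating E over each segment gives final E = 0.2815.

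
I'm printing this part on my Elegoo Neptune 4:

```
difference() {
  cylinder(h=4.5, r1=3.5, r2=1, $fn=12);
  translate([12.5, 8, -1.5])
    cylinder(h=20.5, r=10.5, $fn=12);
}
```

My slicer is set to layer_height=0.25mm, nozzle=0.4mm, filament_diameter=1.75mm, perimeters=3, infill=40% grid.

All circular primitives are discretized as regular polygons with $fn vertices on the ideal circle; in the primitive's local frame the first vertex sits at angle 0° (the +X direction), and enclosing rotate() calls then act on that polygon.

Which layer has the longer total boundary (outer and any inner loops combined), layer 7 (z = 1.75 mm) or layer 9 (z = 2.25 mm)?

Layer 7 (z = 1.75): the cone (r1=3.5→r2=1) has section circumradius 2.528 here — a regular 12-gon (perimeter = 2·12·2.528·sin(180°/12) = 15.70 mm); the cylinder at (12.5, 8): section is a regular 12-gon, circumradius r=10.5 (perimeter = 2·12·10.500·sin(180°/12) = 65.22 mm); Taking the first minus the rest: starting from the cone, the r=10.5 cylinder at (12.5, 8) misses the remaining region (no effect) — boundary = 15.70 mm. So its perimeter = 15.70 mm. Layer 9 (z = 2.25): the cone (r1=3.5→r2=1) has section circumradius 2.250 here — a regular 12-gon (perimeter = 2·12·2.250·sin(180°/12) = 13.98 mm); the r=10.5 cylinder at (12.5, 8) gives a regular 12-gon of circumradius 10.5 (constant along its height) (perimeter = 2·12·10.500·sin(180°/12) = 65.22 mm); After the difference (first − rest): starting from the cone, the r=10.5 cylinder at (12.5, 8) misses the remaining region (no effect) — boundary = 13.98 mm. So its perimeter = 13.98 mm. Layer 7 is larger (15.70 vs 13.98 mm).

layer 7 (z = 1.75 mm)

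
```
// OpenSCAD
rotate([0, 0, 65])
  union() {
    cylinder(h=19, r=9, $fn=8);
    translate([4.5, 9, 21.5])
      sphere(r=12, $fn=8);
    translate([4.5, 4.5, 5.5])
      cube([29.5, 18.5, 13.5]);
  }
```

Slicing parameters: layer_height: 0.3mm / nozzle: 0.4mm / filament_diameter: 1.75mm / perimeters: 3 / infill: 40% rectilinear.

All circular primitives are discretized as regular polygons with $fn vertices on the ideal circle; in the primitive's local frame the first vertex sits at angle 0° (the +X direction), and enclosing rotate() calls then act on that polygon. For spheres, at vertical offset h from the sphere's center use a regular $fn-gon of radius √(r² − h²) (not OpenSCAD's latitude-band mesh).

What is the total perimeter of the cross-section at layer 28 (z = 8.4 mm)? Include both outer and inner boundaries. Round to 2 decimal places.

At z = 8.4 mm: the r=9 cylinder contributes a regular 8-gon of circumradius 9 (perimeter = 2·8·9.000·sin(180°/8) = 55.11 mm); the sphere at (4.5, 9) does not reach this height (|z−center|=13.100 > r=12); the cube at (4.5, 4.5) is present — its section is the full 29.5×18.5 rectangle (perimeter 96.00 mm); Merging all regions: the regions partially overlap (shared area 4.91 mm²), so the edge portions inside another operand are dropped and the merged outline is re-measured after clipping — boundary = 141.80 mm; (whole slice rotated 65° about Z — lengths, areas and connectivity unchanged). Overall, the cross-section is a single solid region. Total boundary length (outer) = 141.80 mm.

141.80 mm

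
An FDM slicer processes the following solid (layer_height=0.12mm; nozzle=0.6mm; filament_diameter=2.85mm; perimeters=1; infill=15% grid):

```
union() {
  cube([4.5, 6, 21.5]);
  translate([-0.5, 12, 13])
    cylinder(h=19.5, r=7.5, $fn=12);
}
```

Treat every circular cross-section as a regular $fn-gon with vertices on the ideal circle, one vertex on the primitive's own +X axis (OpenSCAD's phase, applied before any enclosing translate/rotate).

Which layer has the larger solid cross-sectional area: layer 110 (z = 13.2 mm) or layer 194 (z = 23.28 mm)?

layer 110 (z = 13.2 mm)

Layer 110 (z = 13.2): the cube is present — its section is the full 4.5×6 rectangle (area 27.00 mm²); the r=7.5 cylinder at (-0.5, 12) contributes a regular 12-gon of circumradius 7.5 (area = (12/2)·7.500²·sin(360°/12) = 168.75 mm²); Merging all regions: the regions partially overlap — summed areas 195.75 mm² minus the doubly-counted overlap 3.15 mm² gives 192.60 mm² — area = 192.60 mm². So its area = 192.60 mm². Layer 194 (z = 23.28): the cube is absent (z outside [0, 21.5]); the r=7.5 cylinder at (-0.5, 12) gives a regular 12-gon of circumradius 7.5 (constant along its height) (area = (12/2)·7.500²·sin(360°/12) = 168.75 mm²); Taking the union: only the r=7.5 cylinder at (-0.5, 12) is present, so the union is just that shape — area = 168.75 mm². So its area = 168.75 mm². Layer 110 is larger (192.60 vs 168.75 mm²).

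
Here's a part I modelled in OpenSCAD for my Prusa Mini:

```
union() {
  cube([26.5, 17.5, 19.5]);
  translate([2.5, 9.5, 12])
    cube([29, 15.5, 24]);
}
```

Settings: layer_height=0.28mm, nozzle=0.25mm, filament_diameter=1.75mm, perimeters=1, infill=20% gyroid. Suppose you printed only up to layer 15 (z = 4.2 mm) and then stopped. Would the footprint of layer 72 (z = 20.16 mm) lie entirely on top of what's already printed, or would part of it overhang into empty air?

Compare the two slices. At z = 4.2: the 26.5×17.5 cube contributes its full rectangle (area 463.75 mm²); the cube at (2.5, 9.5) is not intersected at this z (z outside [12, 36]); Taking the union: only the 26.5×17.5 cube is present, so the union is just that shape — area = 463.75 mm². At z = 20.16: the cube is not intersected at this z (z outside [0, 19.5]); the cube at (2.5, 9.5) is present — its section is the full 29×15.5 rectangle (area 449.50 mm²); Merging all regions: only the 29×15.5 cube at (2.5, 9.5) is present, so the union is just that shape — area = 449.50 mm². Checking containment: at z = 20.16 the cross-section extends beyond the z = 4.2 cross-section by about 257.50 mm².

part overhangs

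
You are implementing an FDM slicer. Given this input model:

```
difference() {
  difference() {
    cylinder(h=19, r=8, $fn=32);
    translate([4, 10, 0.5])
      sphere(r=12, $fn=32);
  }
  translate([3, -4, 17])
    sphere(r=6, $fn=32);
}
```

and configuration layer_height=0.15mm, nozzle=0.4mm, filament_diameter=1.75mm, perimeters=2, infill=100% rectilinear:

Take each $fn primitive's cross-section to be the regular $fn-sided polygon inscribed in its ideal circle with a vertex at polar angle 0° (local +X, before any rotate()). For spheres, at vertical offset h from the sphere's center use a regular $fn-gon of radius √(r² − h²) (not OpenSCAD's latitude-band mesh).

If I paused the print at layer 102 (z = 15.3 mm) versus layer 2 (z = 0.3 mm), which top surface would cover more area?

Layer 102 (z = 15.3): the cylinder: section is a regular 32-gon, circumradius r=8 (area = (32/2)·8.000²·sin(360°/32) = 199.77 mm²); the sphere at (4, 10) does not reach this height (|z−center|=14.800 > r=12); Taking the first minus the rest: none of the subtracted shapes is present at this height, so the r=8 cylinder is unchanged — area = 199.77 mm²; the r=6 sphere at (3, -4) contributes a regular 32-gon of circumradius √(6²−1.7²) = 5.754 (area = (32/2)·5.754²·sin(360°/32) = 103.35 mm²); After the difference (first − rest): starting from that combined region (199.77 mm²), the r=6 sphere at (3, -4) partially overlaps it — only the 77.13 mm² overlap (of its 103.35 mm²) is removed, clipping the outline — area = 122.64 mm². So its area = 122.64 mm². Layer 2 (z = 0.3): the r=8 cylinder contributes a regular 32-gon of circumradius 8 (area = (32/2)·8.000²·sin(360°/32) = 199.77 mm²); the sphere at (4, 10): section is a regular 32-gon, circumradius = √(r²−h²) = √(12²−0.2²) = 11.998 (area = (32/2)·11.998²·sin(360°/32) = 449.36 mm²); After the difference (first − rest): starting from the r=8 cylinder (199.77 mm²), the r=12 sphere at (4, 10) partially overlaps it — only the 103.81 mm² overlap (of its 449.36 mm²) is removed, clipping the outline — area = 95.96 mm²; the sphere at (3, -4) is not intersected at this z (|z−center|=16.700 > r=6); Taking the first minus the rest: none of the subtracted shapes is present at this height, so the result so far is unchanged — area = 95.96 mm². So its area = 95.96 mm². Layer 102 is larger (122.64 vs 95.96 mm²).

layer 102 (z = 15.3 mm)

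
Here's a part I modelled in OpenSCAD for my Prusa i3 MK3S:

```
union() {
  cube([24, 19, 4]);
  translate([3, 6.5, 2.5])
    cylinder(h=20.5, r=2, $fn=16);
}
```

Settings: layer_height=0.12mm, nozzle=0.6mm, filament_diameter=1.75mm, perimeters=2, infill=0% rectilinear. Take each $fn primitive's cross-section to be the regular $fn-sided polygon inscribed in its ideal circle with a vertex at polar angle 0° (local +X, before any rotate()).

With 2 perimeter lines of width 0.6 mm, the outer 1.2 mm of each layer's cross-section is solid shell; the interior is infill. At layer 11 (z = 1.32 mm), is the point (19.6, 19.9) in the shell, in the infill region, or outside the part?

outside

At z = 1.32 mm: the cube (footprint 24×19) is included at this height; the cylinder at (3, 6.5) is absent (z outside [2.5, 23]); Combining (union): only the 24×19 cube is present, so the union is just that shape — 1 connected region. Overall, the cross-section is a single solid region. The nearest boundary edge runs (24.00, 19.00)→(0.00, 19.00); distance from the point to it = 0.90 mm. The point is not inside any of the regions above, so it lies outside the cross-section (0.90 mm from the nearest boundary).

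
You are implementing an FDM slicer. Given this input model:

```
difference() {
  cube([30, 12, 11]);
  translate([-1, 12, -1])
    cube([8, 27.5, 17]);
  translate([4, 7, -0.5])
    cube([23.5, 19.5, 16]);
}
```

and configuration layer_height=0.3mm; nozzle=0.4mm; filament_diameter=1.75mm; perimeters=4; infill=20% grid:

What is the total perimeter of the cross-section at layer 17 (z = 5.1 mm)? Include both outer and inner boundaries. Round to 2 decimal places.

94.00 mm

At z = 5.1 mm: the cube is present — its section is the full 30×12 rectangle (perimeter 84.00 mm); the cube at (-1, 12) is present — its section is the full 8×27.5 rectangle (perimeter 71.00 mm); the cube at (4, 7) is present — its section is the full 23.5×19.5 rectangle (perimeter 86.00 mm); After the difference (first − rest): starting from the 30×12 cube, the 8×27.5 cube at (-1, 12) misses the remaining region (no effect); the 23.5×19.5 cube at (4, 7) partially overlaps it — only the 117.50 mm² overlap (of its 458.25 mm²) is removed, clipping the outline — boundary = 94.00 mm. Overall, the cross-section is a single solid region. Total boundary length (outer) = 94.00 mm.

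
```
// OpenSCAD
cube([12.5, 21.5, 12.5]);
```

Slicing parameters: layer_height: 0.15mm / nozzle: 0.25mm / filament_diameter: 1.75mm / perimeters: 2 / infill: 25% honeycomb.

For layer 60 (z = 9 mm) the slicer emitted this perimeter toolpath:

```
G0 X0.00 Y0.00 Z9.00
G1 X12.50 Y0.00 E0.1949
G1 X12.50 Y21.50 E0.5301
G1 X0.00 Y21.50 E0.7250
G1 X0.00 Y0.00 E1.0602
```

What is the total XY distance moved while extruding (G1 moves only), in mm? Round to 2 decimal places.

Sum the Euclidean lengths of each G1 segment: total = 68.00 mm.

68.00 mm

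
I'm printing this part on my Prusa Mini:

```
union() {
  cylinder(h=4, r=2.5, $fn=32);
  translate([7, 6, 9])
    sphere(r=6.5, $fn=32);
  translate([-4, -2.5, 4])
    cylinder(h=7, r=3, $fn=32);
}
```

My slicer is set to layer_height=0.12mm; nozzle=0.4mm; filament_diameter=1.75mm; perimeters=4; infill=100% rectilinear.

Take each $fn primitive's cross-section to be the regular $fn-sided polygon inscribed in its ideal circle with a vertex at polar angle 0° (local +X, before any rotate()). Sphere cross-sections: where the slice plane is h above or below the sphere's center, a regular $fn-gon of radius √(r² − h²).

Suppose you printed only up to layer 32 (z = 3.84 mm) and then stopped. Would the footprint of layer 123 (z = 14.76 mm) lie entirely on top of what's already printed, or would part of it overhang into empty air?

Compare the two slices. At z = 3.84: the r=2.5 cylinder contributes a regular 32-gon of circumradius 2.5 (area = (32/2)·2.500²·sin(360°/32) = 19.51 mm²); the r=6.5 sphere at (7, 6) contributes a regular 32-gon of circumradius √(6.5²−5.16²) = 3.953 (area = (32/2)·3.953²·sin(360°/32) = 48.77 mm²); the cylinder at (-4, -2.5) is not intersected at this z (z outside [4, 11]); Merging all regions: the 2 present regions are separate (no shared area or edge), so areas and boundary lengths simply add and each stays a separate island — area = 68.28 mm². At z = 14.76: the cylinder does not reach this height (z outside [0, 4]); the r=6.5 sphere at (7, 6) contributes a regular 32-gon of circumradius √(6.5²−5.76²) = 3.012 (area = (32/2)·3.012²·sin(360°/32) = 28.32 mm²); the cylinder at (-4, -2.5) does not reach this height (z outside [4, 11]); Taking the union: only the r=6.5 sphere at (7, 6) is present, so the union is just that shape — area = 28.32 mm². Checking containment: the cross-section at z = 14.76 is a subset of the cross-section at z = 3.84.

entirely on top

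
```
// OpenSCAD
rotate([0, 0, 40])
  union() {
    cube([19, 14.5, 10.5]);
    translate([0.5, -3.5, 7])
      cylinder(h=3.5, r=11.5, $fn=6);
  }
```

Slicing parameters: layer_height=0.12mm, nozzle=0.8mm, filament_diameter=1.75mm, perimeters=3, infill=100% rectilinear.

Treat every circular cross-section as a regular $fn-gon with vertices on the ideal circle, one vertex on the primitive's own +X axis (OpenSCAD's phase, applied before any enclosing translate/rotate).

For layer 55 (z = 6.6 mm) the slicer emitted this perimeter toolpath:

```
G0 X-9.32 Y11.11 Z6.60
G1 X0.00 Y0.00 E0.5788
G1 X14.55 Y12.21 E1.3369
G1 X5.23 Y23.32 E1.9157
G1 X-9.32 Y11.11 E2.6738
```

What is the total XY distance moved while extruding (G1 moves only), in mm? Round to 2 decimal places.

Sum the Euclidean lengths of each G1 segment: total = 66.99 mm.

66.99 mm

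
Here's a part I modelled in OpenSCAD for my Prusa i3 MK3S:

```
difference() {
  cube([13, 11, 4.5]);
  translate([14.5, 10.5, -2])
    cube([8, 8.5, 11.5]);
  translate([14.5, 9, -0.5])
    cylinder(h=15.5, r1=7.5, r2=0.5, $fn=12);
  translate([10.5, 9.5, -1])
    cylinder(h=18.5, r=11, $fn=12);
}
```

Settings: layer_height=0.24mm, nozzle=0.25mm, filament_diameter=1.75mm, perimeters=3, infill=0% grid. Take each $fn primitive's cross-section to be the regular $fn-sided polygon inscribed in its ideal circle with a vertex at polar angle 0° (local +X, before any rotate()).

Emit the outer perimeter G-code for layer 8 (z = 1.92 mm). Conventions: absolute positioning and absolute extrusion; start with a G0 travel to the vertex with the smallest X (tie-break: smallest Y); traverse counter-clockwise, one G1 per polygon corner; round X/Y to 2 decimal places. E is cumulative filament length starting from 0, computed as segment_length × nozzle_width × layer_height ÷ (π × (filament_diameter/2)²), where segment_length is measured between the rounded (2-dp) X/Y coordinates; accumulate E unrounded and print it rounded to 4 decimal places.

At z = 1.92 mm: the cube (footprint 13×11) is included at this height; the cube at (14.5, 10.5) is present — its section is the full 8×8.5 rectangle; the cone at (14.5, 9) contributes a regular 12-gon of circumradius 6.407 (interpolated between r1=7.5 and r2=0.5 at t=0.156); the cylinder at (10.5, 9.5): section is a regular 12-gon, circumradius r=11; Taking the first minus the rest: starting from the 13×11 cube, the 8×8.5 cube at (14.5, 10.5) misses the remaining region (no effect); the cone at (14.5, 9) partially overlaps it — only the 30.76 mm² overlap (of its 123.15 mm²) is removed, clipping the outline; the r=11 cylinder at (10.5, 9.5) partially overlaps it — only the 98.58 mm² overlap (of its 363.00 mm²) is removed, clipping the outline — 1 connected region. The outline is a single polygon with 4 vertices. Extrusion per mm of travel: 0.25 × 0.24 / (π × 0.875²) = 0.024945. Accumulating E over each segment gives final E = 0.5491.

G0 X0.00 Y0.00 Z1.92
G1 X4.97 Y0.00 E0.1240
G1 X0.97 Y4.00 E0.2651
G1 X0.00 Y7.63 E0.3588
G1 X0.00 Y0.00 E0.5491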